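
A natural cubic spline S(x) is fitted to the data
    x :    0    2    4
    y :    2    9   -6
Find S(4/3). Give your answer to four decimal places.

Put M_i = S'' at the i-th knot. Here h = (2, 2) and Δ = (7/2, -15/2), so the interior equations h_(i-1)·M_(i-1) + 2(h_(i-1)+h_i)·M_i + h_i·M_(i+1) = 6(Δ_i − Δ_(i-1)) read
  2·M_0 + 8·M_1 + 2·M_2 = 6(Δ_1 - Δ_0) = -66
Natural end conditions: M_0 = M_2 = 0.
Solving the tridiagonal system: M_0 = 0, M_1 = -33/4, M_2 = 0.
On [0, 2], S(x) = 2 + 25/4·x + 0·x² - 11/16·x³.
With x = 4/3: S(4/3) = 235/27.

8.7037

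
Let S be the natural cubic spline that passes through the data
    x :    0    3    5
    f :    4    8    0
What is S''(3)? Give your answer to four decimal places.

With σ_i denoting the second derivative at x_i, h_i = 3, 2, and Δ_i = (y_(i+1) − y_i)/h_i = 4/3, -4:
  3·σ_0 + 10·σ_1 + 2·σ_2 = 6(Δ_1 - Δ_0) = -32
Natural end conditions: σ_0 = σ_2 = 0.
Solving: σ_0 = 0, σ_1 = -16/5, σ_2 = 0.

-3.2000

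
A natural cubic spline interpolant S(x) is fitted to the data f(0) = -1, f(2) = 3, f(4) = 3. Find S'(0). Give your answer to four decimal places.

2.5000

Write m_i for S''(x_i). With h_i = 2, 2 and divided differences Δ_i = 2, 0, the continuity of S' gives the tridiagonal system
  2·m_0 + 8·m_1 + 2·m_2 = 6(Δ_1 - Δ_0) = -12
Natural end conditions: m_0 = m_2 = 0.
Forward elimination and back-substitution give m_0 = 0, m_1 = -3/2, m_2 = 0.
On [0, 2], S'(x) = b_0 + 2c_0·x + 3d_0·x² with b_0 = Δ_0 - h_0(2m_0 + m_1)/6 = 5/2, c_0 = m_0/2 = 0, d_0 = (m_1 - m_0)/(6h_0) = -1/8. So S'(0) = 5/2.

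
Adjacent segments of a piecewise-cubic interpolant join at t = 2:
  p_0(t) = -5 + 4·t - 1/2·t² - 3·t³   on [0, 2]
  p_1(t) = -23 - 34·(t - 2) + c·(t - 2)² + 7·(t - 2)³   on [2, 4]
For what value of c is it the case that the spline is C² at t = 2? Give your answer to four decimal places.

p_0''(t) = -1 - 18·t, so p_0''(2) = -37. On the right, p_1''(2) = 2c, so c = -37/2.

-18.5000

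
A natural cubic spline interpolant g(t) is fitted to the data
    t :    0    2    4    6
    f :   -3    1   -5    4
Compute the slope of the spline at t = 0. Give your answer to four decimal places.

Write m_i for g''(x_i). With h_i = 2, 2, 2 and divided differences Δ_i = 2, -3, 9/2, the continuity of g' gives the tridiagonal system
  2·m_0 + 8·m_1 + 2·m_2 = 6(Δ_1 - Δ_0) = -30
  2·m_1 + 8·m_2 + 2·m_3 = 6(Δ_2 - Δ_1) = 45
Natural end conditions: m_0 = m_3 = 0.
Forward elimination and back-substitution give m_0 = 0, m_1 = -11/2, m_2 = 7, m_3 = 0.
On [0, 2], g'(t) = b_0 + 2c_0·t + 3d_0·t² with b_0 = Δ_0 - h_0(2m_0 + m_1)/6 = 23/6, c_0 = m_0/2 = 0, d_0 = (m_1 - m_0)/(6h_0) = -11/24. So g'(0) = 23/6.

3.8333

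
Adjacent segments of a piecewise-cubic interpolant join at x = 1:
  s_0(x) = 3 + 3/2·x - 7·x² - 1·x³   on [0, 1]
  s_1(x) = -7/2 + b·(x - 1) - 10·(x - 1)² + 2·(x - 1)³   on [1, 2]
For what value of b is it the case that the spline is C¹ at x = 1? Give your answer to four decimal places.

-15.5000

s_0'(x) = 3/2 - 14·x - 3·x², so s_0'(1) = -31/2. On the right, s_1'(1) = b, so b = -31/2.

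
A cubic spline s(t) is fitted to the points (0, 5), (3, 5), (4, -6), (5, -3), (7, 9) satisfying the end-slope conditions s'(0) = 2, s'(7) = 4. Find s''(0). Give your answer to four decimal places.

4.4810

Put σ_i = s'' at the i-th knot. Here h = (3, 1, 1, 2) and Δ = (0, -11, 3, 6), so the interior equations h_(i-1)·σ_(i-1) + 2(h_(i-1)+h_i)·σ_i + h_i·σ_(i+1) = 6(Δ_i − Δ_(i-1)) read
  3·σ_0 + 8·σ_1 + 1·σ_2 = 6(Δ_1 - Δ_0) = -66
  1·σ_1 + 4·σ_2 + 1·σ_3 = 6(Δ_2 - Δ_1) = 84
  1·σ_2 + 6·σ_3 + 2·σ_4 = 6(Δ_3 - Δ_2) = 18
Clamped end conditions give two more equations: 2h_0·σ_0 + h_0·σ_1 = 6(Δ_0 - s'(0)) = -12 and h_3·σ_3 + 2h_3·σ_4 = 6(s'(7) - Δ_3) = -12.
Hence σ_0 = 354/79, σ_1 = -1024/79, σ_2 = 1916/79, σ_3 = -4/79, σ_4 = -235/79.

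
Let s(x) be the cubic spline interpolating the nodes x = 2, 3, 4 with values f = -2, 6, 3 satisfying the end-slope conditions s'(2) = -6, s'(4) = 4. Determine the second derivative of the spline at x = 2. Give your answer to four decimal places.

63.5000

Write m_i for s''(x_i). With h_i = 1, 1 and divided differences Δ_i = 8, -3, the continuity of s' gives the tridiagonal system
  1·m_0 + 4·m_1 + 1·m_2 = 6(Δ_1 - Δ_0) = -66
Clamped end conditions give two more equations: 2h_0·m_0 + h_0·m_1 = 6(Δ_0 - s'(2)) = 84 and h_1·m_1 + 2h_1·m_2 = 6(s'(4) - Δ_1) = 42.
Forward elimination and back-substitution give m_0 = 127/2, m_1 = -43, m_2 = 85/2.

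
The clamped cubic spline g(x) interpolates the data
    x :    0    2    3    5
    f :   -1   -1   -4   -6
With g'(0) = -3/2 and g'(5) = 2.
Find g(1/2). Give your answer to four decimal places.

-1.2666

Put M_i = g'' at the i-th knot. Here h = (2, 1, 2) and Δ = (0, -3, -1), so the interior equations h_(i-1)·M_(i-1) + 2(h_(i-1)+h_i)·M_i + h_i·M_(i+1) = 6(Δ_i − Δ_(i-1)) read
  2·M_0 + 6·M_1 + 1·M_2 = 6(Δ_1 - Δ_0) = -18
  1·M_1 + 6·M_2 + 2·M_3 = 6(Δ_2 - Δ_1) = 12
Clamped end conditions give two more equations: 2h_0·M_0 + h_0·M_1 = 6(Δ_0 - g'(0)) = 9 and h_2·M_2 + 2h_2·M_3 = 6(g'(5) - Δ_2) = 18.
Forward elimination and back-substitution give M_0 = 149/32, M_1 = -77/16, M_2 = 25/16, M_3 = 119/32.
On [0, 2], g(x) = -1 - 3/2·x + 149/64·x² - 101/128·x³.
With x = 1/2: g(1/2) = -1297/1024.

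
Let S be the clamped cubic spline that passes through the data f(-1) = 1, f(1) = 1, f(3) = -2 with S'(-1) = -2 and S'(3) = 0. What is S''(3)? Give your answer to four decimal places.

3.8750

Let M_i = S''(x_i). Step sizes h_i = 2, 2; slopes of the chords Δ_i = (y_(i+1) - y_i)/h_i = 0, -3/2.
  2·M_0 + 8·M_1 + 2·M_2 = 6(Δ_1 - Δ_0) = -9
Clamped end conditions give two more equations: 2h_0·M_0 + h_0·M_1 = 6(Δ_0 - S'(-1)) = 12 and h_1·M_1 + 2h_1·M_2 = 6(S'(3) - Δ_1) = 9.
Hence M_0 = 37/8, M_1 = -13/4, M_2 = 31/8.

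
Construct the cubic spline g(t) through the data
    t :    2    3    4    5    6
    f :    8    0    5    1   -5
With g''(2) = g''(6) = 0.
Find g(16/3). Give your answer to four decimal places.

Put m_i = g'' at the i-th knot. Here h = (1, 1, 1, 1) and Δ = (-8, 5, -4, -6), so the interior equations h_(i-1)·m_(i-1) + 2(h_(i-1)+h_i)·m_i + h_i·m_(i+1) = 6(Δ_i − Δ_(i-1)) read
  1·m_0 + 4·m_1 + 1·m_2 = 6(Δ_1 - Δ_0) = 78
  1·m_1 + 4·m_2 + 1·m_3 = 6(Δ_2 - Δ_1) = -54
  1·m_2 + 4·m_3 + 1·m_4 = 6(Δ_3 - Δ_2) = -12
Natural end conditions: m_0 = m_4 = 0.
Solving the tridiagonal system: m_0 = 0, m_1 = 687/28, m_2 = -141/7, m_3 = 57/28, m_4 = 0.
On [5, 6], g(t) = 1 - 187/28·(t - 5) + 57/56·(t - 5)² - 19/56·(t - 5)³.
With (t - 5) = 1/3: g(16/3) = -851/756.

-1.1257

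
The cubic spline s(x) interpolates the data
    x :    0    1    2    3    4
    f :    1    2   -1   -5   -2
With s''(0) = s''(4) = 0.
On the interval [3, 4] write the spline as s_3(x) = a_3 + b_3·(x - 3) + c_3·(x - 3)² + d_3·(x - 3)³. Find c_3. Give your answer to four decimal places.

5.6250

Write m_i for s''(x_i). With h_i = 1, 1, 1, 1 and divided differences Δ_i = 1, -3, -4, 3, the continuity of s' gives the tridiagonal system
  1·m_0 + 4·m_1 + 1·m_2 = 6(Δ_1 - Δ_0) = -24
  1·m_1 + 4·m_2 + 1·m_3 = 6(Δ_2 - Δ_1) = -6
  1·m_2 + 4·m_3 + 1·m_4 = 6(Δ_3 - Δ_2) = 42
Natural end conditions: m_0 = m_4 = 0.
Solving: m_0 = 0, m_1 = -21/4, m_2 = -3, m_3 = 45/4, m_4 = 0.
On [3, 4], with s_3(x) = a_3 + b_3·(x - 3) + c_3·(x - 3)² + d_3·(x - 3)³: c_3 = m_3/2 = 45/8, d_3 = (m_4 - m_3)/(6h_3) = -15/8, b_3 = Δ_3 - h_3(2m_3 + m_4)/6 = -3/4.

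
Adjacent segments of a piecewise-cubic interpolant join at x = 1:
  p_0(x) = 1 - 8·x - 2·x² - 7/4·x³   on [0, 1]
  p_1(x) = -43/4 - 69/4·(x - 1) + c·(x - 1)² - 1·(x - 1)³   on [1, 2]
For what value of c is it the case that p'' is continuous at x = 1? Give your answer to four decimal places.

-7.2500

p_0''(x) = -4 - 21/2·x, so p_0''(1) = -29/2. On the right, p_1''(1) = 2c, so c = -29/4.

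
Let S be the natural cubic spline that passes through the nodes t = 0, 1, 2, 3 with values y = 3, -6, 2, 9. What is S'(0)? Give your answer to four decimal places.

Put M_i = S'' at the i-th knot. Here h = (1, 1, 1) and Δ = (-9, 8, 7), so the interior equations h_(i-1)·M_(i-1) + 2(h_(i-1)+h_i)·M_i + h_i·M_(i+1) = 6(Δ_i − Δ_(i-1)) read
  1·M_0 + 4·M_1 + 1·M_2 = 6(Δ_1 - Δ_0) = 102
  1·M_1 + 4·M_2 + 1·M_3 = 6(Δ_2 - Δ_1) = -6
Natural end conditions: M_0 = M_3 = 0.
Hence M_0 = 0, M_1 = 138/5, M_2 = -42/5, M_3 = 0.
On [0, 1], S'(t) = b_0 + 2c_0·t + 3d_0·t² with b_0 = Δ_0 - h_0(2M_0 + M_1)/6 = -68/5, c_0 = M_0/2 = 0, d_0 = (M_1 - M_0)/(6h_0) = 23/5. So S'(0) = -68/5.

-13.6000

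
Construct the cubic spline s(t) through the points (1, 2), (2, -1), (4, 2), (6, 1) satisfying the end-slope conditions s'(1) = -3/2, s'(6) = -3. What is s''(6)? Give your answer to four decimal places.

With M_i denoting the second derivative at x_i, h_i = 1, 2, 2, and Δ_i = (y_(i+1) − y_i)/h_i = -3, 3/2, -1/2:
  1·M_0 + 6·M_1 + 2·M_2 = 6(Δ_1 - Δ_0) = 27
  2·M_1 + 8·M_2 + 2·M_3 = 6(Δ_2 - Δ_1) = -12
Clamped end conditions give two more equations: 2h_0·M_0 + h_0·M_1 = 6(Δ_0 - s'(1)) = -9 and h_2·M_2 + 2h_2·M_3 = 6(s'(6) - Δ_2) = -15.
Solving: M_0 = -180/23, M_1 = 153/23, M_2 = -117/46, M_3 = -57/23.

-2.4783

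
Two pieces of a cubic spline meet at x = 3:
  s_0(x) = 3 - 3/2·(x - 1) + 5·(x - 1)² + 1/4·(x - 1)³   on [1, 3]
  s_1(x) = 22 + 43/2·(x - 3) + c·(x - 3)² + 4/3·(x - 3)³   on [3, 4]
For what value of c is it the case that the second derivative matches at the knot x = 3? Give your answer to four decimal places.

s_0''(x) = 10 + 3/2·(x - 1), so s_0''(3) = 13. On the right, s_1''(3) = 2c, so c = 13/2.

6.5000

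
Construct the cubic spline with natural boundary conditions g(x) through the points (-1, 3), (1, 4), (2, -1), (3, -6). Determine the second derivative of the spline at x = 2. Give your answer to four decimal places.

Let M_i = g''(x_i). Step sizes h_i = 2, 1, 1; slopes of the chords Δ_i = (y_(i+1) - y_i)/h_i = 1/2, -5, -5.
  2·M_0 + 6·M_1 + 1·M_2 = 6(Δ_1 - Δ_0) = -33
  1·M_1 + 4·M_2 + 1·M_3 = 6(Δ_2 - Δ_1) = 0
Natural end conditions: M_0 = M_3 = 0.
Solving: M_0 = 0, M_1 = -132/23, M_2 = 33/23, M_3 = 0.

1.4348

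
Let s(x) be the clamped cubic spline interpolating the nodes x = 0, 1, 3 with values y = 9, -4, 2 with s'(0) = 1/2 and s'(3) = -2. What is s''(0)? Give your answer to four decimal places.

With σ_i denoting the second derivative at x_i, h_i = 1, 2, and Δ_i = (y_(i+1) − y_i)/h_i = -13, 3:
  1·σ_0 + 6·σ_1 + 2·σ_2 = 6(Δ_1 - Δ_0) = 96
Clamped end conditions give two more equations: 2h_0·σ_0 + h_0·σ_1 = 6(Δ_0 - s'(0)) = -81 and h_1·σ_1 + 2h_1·σ_2 = 6(s'(3) - Δ_1) = -30.
Hence σ_0 = -172/3, σ_1 = 101/3, σ_2 = -73/3.

-57.3333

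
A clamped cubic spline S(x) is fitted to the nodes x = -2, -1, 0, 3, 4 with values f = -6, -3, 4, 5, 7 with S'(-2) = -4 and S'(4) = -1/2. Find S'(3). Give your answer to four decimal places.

1.9320

With m_i denoting the second derivative at x_i, h_i = 1, 1, 3, 1, and Δ_i = (y_(i+1) − y_i)/h_i = 3, 7, 1/3, 2:
  1·m_0 + 4·m_1 + 1·m_2 = 6(Δ_1 - Δ_0) = 24
  1·m_1 + 8·m_2 + 3·m_3 = 6(Δ_2 - Δ_1) = -40
  3·m_2 + 8·m_3 + 1·m_4 = 6(Δ_3 - Δ_2) = 10
Clamped end conditions give two more equations: 2h_0·m_0 + h_0·m_1 = 6(Δ_0 - S'(-2)) = 42 and h_3·m_3 + 2h_3·m_4 = 6(S'(4) - Δ_3) = -15.
Solving the tridiagonal system: m_0 = 4451/228, m_1 = 337/114, m_2 = -1675/228, m_3 = 601/114, m_4 = -2311/228.
On [3, 4], S'(x) = b_3 + 2c_3·(x - 3) + 3d_3·(x - 3)² with b_3 = Δ_3 - h_3(2m_3 + m_4)/6 = 881/456, c_3 = m_3/2 = 601/228, d_3 = (m_4 - m_3)/(6h_3) = -1171/456. So S'(3) = 881/456.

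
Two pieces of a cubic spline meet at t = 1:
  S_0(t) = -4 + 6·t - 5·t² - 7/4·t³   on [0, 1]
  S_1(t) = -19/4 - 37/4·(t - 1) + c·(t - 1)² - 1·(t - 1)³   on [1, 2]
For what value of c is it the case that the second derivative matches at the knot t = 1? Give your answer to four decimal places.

-10.2500

S_0''(t) = -10 - 21/2·t, so S_0''(1) = -41/2. On the right, S_1''(1) = 2c, so c = -41/4.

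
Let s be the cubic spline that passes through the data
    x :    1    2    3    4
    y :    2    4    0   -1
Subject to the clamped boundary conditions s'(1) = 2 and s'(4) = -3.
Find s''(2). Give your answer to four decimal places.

Write σ_i for s''(x_i). With h_i = 1, 1, 1 and divided differences Δ_i = 2, -4, -1, the continuity of s' gives the tridiagonal system
  1·σ_0 + 4·σ_1 + 1·σ_2 = 6(Δ_1 - Δ_0) = -36
  1·σ_1 + 4·σ_2 + 1·σ_3 = 6(Δ_2 - Δ_1) = 18
Clamped end conditions give two more equations: 2h_0·σ_0 + h_0·σ_1 = 6(Δ_0 - s'(1)) = 0 and h_2·σ_2 + 2h_2·σ_3 = 6(s'(4) - Δ_2) = -12.
Hence σ_0 = 20/3, σ_1 = -40/3, σ_2 = 32/3, σ_3 = -34/3.

-13.3333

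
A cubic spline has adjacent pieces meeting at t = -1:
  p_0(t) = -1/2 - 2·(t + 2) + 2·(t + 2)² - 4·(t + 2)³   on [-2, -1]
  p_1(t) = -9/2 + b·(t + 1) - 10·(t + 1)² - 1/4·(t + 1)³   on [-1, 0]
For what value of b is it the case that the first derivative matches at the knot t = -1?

p_0'(t) = -2 + 4·(t + 2) - 12·(t + 2)², so p_0'(-1) = -10. On the right, p_1'(-1) = b, so b = -10.

-10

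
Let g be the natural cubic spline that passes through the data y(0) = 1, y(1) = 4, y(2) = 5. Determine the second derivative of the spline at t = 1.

Put M_i = g'' at the i-th knot. Here h = (1, 1) and Δ = (3, 1), so the interior equations h_(i-1)·M_(i-1) + 2(h_(i-1)+h_i)·M_i + h_i·M_(i+1) = 6(Δ_i − Δ_(i-1)) read
  1·M_0 + 4·M_1 + 1·M_2 = 6(Δ_1 - Δ_0) = -12
Natural end conditions: M_0 = M_2 = 0.
Forward elimination and back-substitution give M_0 = 0, M_1 = -3, M_2 = 0.

-3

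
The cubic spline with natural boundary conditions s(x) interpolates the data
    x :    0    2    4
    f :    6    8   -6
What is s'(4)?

-9

Let m_i = s''(x_i). Step sizes h_i = 2, 2; slopes of the chords Δ_i = (y_(i+1) - y_i)/h_i = 1, -7.
  2·m_0 + 8·m_1 + 2·m_2 = 6(Δ_1 - Δ_0) = -48
Natural end conditions: m_0 = m_2 = 0.
Forward elimination and back-substitution give m_0 = 0, m_1 = -6, m_2 = 0.
On [2, 4], s'(x) = b_1 + 2c_1·(x - 2) + 3d_1·(x - 2)² with b_1 = Δ_1 - h_1(2m_1 + m_2)/6 = -3, c_1 = m_1/2 = -3, d_1 = (m_2 - m_1)/(6h_1) = 1/2. So s'(4) = -9.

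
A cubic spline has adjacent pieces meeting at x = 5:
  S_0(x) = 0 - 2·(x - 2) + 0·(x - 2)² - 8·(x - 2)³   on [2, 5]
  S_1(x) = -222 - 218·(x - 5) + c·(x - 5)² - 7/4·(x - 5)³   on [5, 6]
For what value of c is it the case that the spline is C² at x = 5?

S_0''(x) = 0 - 48·(x - 2), so S_0''(5) = -144. On the right, S_1''(5) = 2c, so c = -72.

-72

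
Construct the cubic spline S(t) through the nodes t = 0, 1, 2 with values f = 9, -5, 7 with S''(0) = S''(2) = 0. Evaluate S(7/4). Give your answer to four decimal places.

2.4766

With σ_i denoting the second derivative at x_i, h_i = 1, 1, and Δ_i = (y_(i+1) − y_i)/h_i = -14, 12:
  1·σ_0 + 4·σ_1 + 1·σ_2 = 6(Δ_1 - Δ_0) = 156
Natural end conditions: σ_0 = σ_2 = 0.
Hence σ_0 = 0, σ_1 = 39, σ_2 = 0.
On [1, 2], S(t) = -5 - 1·(t - 1) + 39/2·(t - 1)² - 13/2·(t - 1)³.
With (t - 1) = 3/4: S(7/4) = 317/128.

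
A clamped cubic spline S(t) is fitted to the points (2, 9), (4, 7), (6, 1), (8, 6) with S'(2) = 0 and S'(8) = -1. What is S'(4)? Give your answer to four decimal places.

Put σ_i = S'' at the i-th knot. Here h = (2, 2, 2) and Δ = (-1, -3, 5/2), so the interior equations h_(i-1)·σ_(i-1) + 2(h_(i-1)+h_i)·σ_i + h_i·σ_(i+1) = 6(Δ_i − Δ_(i-1)) read
  2·σ_0 + 8·σ_1 + 2·σ_2 = 6(Δ_1 - Δ_0) = -12
  2·σ_1 + 8·σ_2 + 2·σ_3 = 6(Δ_2 - Δ_1) = 33
Clamped end conditions give two more equations: 2h_0·σ_0 + h_0·σ_1 = 6(Δ_0 - S'(2)) = -6 and h_2·σ_2 + 2h_2·σ_3 = 6(S'(8) - Δ_2) = -21.
Hence σ_0 = 1/6, σ_1 = -10/3, σ_2 = 43/6, σ_3 = -53/6.
On [4, 6], S'(t) = b_1 + 2c_1·(t - 4) + 3d_1·(t - 4)² with b_1 = Δ_1 - h_1(2σ_1 + σ_2)/6 = -19/6, c_1 = σ_1/2 = -5/3, d_1 = (σ_2 - σ_1)/(6h_1) = 7/8. So S'(4) = -19/6.

-3.1667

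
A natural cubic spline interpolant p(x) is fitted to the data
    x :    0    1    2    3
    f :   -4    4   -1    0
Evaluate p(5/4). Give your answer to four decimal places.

3.4406

Put M_i = p'' at the i-th knot. Here h = (1, 1, 1) and Δ = (8, -5, 1), so the interior equations h_(i-1)·M_(i-1) + 2(h_(i-1)+h_i)·M_i + h_i·M_(i+1) = 6(Δ_i − Δ_(i-1)) read
  1·M_0 + 4·M_1 + 1·M_2 = 6(Δ_1 - Δ_0) = -78
  1·M_1 + 4·M_2 + 1·M_3 = 6(Δ_2 - Δ_1) = 36
Natural end conditions: M_0 = M_3 = 0.
Hence M_0 = 0, M_1 = -116/5, M_2 = 74/5, M_3 = 0.
On [1, 2], p(x) = 4 + 4/15·(x - 1) - 58/5·(x - 1)² + 19/3·(x - 1)³.
With (x - 1) = 1/4: p(5/4) = 1101/320.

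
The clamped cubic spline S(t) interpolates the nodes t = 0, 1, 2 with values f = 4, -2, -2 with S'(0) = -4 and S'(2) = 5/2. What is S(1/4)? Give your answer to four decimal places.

2.6934

Let M_i = S''(x_i). Step sizes h_i = 1, 1; slopes of the chords Δ_i = (y_(i+1) - y_i)/h_i = -6, 0.
  1·M_0 + 4·M_1 + 1·M_2 = 6(Δ_1 - Δ_0) = 36
Clamped end conditions give two more equations: 2h_0·M_0 + h_0·M_1 = 6(Δ_0 - S'(0)) = -12 and h_1·M_1 + 2h_1·M_2 = 6(S'(2) - Δ_1) = 15.
Hence M_0 = -47/4, M_1 = 23/2, M_2 = 7/4.
On [0, 1], S(t) = 4 - 4·t - 47/8·t² + 31/8·t³.
With t = 1/4: S(1/4) = 1379/512.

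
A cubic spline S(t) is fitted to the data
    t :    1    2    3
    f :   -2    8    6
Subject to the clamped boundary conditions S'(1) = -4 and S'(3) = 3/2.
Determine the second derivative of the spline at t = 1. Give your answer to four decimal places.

62.7500

With M_i denoting the second derivative at x_i, h_i = 1, 1, and Δ_i = (y_(i+1) − y_i)/h_i = 10, -2:
  1·M_0 + 4·M_1 + 1·M_2 = 6(Δ_1 - Δ_0) = -72
Clamped end conditions give two more equations: 2h_0·M_0 + h_0·M_1 = 6(Δ_0 - S'(1)) = 84 and h_1·M_1 + 2h_1·M_2 = 6(S'(3) - Δ_1) = 21.
Hence M_0 = 251/4, M_1 = -83/2, M_2 = 125/4.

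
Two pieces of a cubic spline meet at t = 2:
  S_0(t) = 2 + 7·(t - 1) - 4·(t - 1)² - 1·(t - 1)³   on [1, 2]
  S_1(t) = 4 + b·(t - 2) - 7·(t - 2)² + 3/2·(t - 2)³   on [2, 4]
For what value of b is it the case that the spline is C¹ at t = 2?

S_0'(t) = 7 - 8·(t - 1) - 3·(t - 1)², so S_0'(2) = -4. On the right, S_1'(2) = b, so b = -4.

-4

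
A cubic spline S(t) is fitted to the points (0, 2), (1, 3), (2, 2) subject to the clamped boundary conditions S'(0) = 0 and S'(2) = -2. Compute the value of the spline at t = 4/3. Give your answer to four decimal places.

With σ_i denoting the second derivative at x_i, h_i = 1, 1, and Δ_i = (y_(i+1) − y_i)/h_i = 1, -1:
  1·σ_0 + 4·σ_1 + 1·σ_2 = 6(Δ_1 - Δ_0) = -12
Clamped end conditions give two more equations: 2h_0·σ_0 + h_0·σ_1 = 6(Δ_0 - S'(0)) = 6 and h_1·σ_1 + 2h_1·σ_2 = 6(S'(2) - Δ_1) = -6.
Hence σ_0 = 5, σ_1 = -4, σ_2 = -1.
On [1, 2], S(t) = 3 + 1/2·(t - 1) - 2·(t - 1)² + 1/2·(t - 1)³.
With (t - 1) = 1/3: S(4/3) = 80/27.

2.9630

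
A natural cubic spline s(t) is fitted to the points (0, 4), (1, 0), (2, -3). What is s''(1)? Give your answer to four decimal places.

1.5000

Write M_i for s''(x_i). With h_i = 1, 1 and divided differences Δ_i = -4, -3, the continuity of s' gives the tridiagonal system
  1·M_0 + 4·M_1 + 1·M_2 = 6(Δ_1 - Δ_0) = 6
Natural end conditions: M_0 = M_2 = 0.
Forward elimination and back-substitution give M_0 = 0, M_1 = 3/2, M_2 = 0.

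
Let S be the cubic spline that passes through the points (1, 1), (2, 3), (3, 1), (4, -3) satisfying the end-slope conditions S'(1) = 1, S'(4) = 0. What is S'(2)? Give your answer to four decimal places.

0.9333

With M_i denoting the second derivative at x_i, h_i = 1, 1, 1, and Δ_i = (y_(i+1) − y_i)/h_i = 2, -2, -4:
  1·M_0 + 4·M_1 + 1·M_2 = 6(Δ_1 - Δ_0) = -24
  1·M_1 + 4·M_2 + 1·M_3 = 6(Δ_2 - Δ_1) = -12
Clamped end conditions give two more equations: 2h_0·M_0 + h_0·M_1 = 6(Δ_0 - S'(1)) = 6 and h_2·M_2 + 2h_2·M_3 = 6(S'(4) - Δ_2) = 24.
Hence M_0 = 92/15, M_1 = -94/15, M_2 = -76/15, M_3 = 218/15.
On [2, 3], S'(x) = b_1 + 2c_1·(x - 2) + 3d_1·(x - 2)² with b_1 = Δ_1 - h_1(2M_1 + M_2)/6 = 14/15, c_1 = M_1/2 = -47/15, d_1 = (M_2 - M_1)/(6h_1) = 1/5. So S'(2) = 14/15.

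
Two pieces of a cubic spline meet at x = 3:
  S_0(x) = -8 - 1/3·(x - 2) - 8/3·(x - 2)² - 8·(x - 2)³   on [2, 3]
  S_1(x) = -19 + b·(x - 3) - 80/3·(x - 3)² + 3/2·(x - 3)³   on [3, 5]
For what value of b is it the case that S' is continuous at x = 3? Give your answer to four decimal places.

S_0'(x) = -1/3 - 16/3·(x - 2) - 24·(x - 2)², so S_0'(3) = -89/3. On the right, S_1'(3) = b, so b = -89/3.

-29.6667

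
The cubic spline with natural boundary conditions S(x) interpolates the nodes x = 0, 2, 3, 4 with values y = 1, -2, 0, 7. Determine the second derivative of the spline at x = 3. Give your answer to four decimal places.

6.9130

Write M_i for S''(x_i). With h_i = 2, 1, 1 and divided differences Δ_i = -3/2, 2, 7, the continuity of S' gives the tridiagonal system
  2·M_0 + 6·M_1 + 1·M_2 = 6(Δ_1 - Δ_0) = 21
  1·M_1 + 4·M_2 + 1·M_3 = 6(Δ_2 - Δ_1) = 30
Natural end conditions: M_0 = M_3 = 0.
Solving: M_0 = 0, M_1 = 54/23, M_2 = 159/23, M_3 = 0.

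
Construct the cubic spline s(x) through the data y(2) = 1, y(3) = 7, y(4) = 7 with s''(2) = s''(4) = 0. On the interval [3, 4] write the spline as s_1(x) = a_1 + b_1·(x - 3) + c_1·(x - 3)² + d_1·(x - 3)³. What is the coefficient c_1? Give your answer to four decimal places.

Put M_i = s'' at the i-th knot. Here h = (1, 1) and Δ = (6, 0), so the interior equations h_(i-1)·M_(i-1) + 2(h_(i-1)+h_i)·M_i + h_i·M_(i+1) = 6(Δ_i − Δ_(i-1)) read
  1·M_0 + 4·M_1 + 1·M_2 = 6(Δ_1 - Δ_0) = -36
Natural end conditions: M_0 = M_2 = 0.
Hence M_0 = 0, M_1 = -9, M_2 = 0.
On [3, 4], with s_1(x) = a_1 + b_1·(x - 3) + c_1·(x - 3)² + d_1·(x - 3)³: c_1 = M_1/2 = -9/2, d_1 = (M_2 - M_1)/(6h_1) = 3/2, b_1 = Δ_1 - h_1(2M_1 + M_2)/6 = 3.

-4.5000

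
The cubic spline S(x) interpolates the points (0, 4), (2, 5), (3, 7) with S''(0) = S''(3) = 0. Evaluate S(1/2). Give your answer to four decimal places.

Write σ_i for S''(x_i). With h_i = 2, 1 and divided differences Δ_i = 1/2, 2, the continuity of S' gives the tridiagonal system
  2·σ_0 + 6·σ_1 + 1·σ_2 = 6(Δ_1 - Δ_0) = 9
Natural end conditions: σ_0 = σ_2 = 0.
Solving the tridiagonal system: σ_0 = 0, σ_1 = 3/2, σ_2 = 0.
On [0, 2], S(x) = 4 + 0·x + 0·x² + 1/8·x³.
With x = 1/2: S(1/2) = 257/64.

4.0156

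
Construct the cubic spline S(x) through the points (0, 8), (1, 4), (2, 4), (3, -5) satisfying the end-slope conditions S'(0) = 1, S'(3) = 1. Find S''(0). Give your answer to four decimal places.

-24.8000

With M_i denoting the second derivative at x_i, h_i = 1, 1, 1, and Δ_i = (y_(i+1) − y_i)/h_i = -4, 0, -9:
  1·M_0 + 4·M_1 + 1·M_2 = 6(Δ_1 - Δ_0) = 24
  1·M_1 + 4·M_2 + 1·M_3 = 6(Δ_2 - Δ_1) = -54
Clamped end conditions give two more equations: 2h_0·M_0 + h_0·M_1 = 6(Δ_0 - S'(0)) = -30 and h_2·M_2 + 2h_2·M_3 = 6(S'(3) - Δ_2) = 60.
Solving the tridiagonal system: M_0 = -124/5, M_1 = 98/5, M_2 = -148/5, M_3 = 224/5.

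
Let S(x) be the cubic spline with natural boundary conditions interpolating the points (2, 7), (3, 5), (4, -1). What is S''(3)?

Put M_i = S'' at the i-th knot. Here h = (1, 1) and Δ = (-2, -6), so the interior equations h_(i-1)·M_(i-1) + 2(h_(i-1)+h_i)·M_i + h_i·M_(i+1) = 6(Δ_i − Δ_(i-1)) read
  1·M_0 + 4·M_1 + 1·M_2 = 6(Δ_1 - Δ_0) = -24
Natural end conditions: M_0 = M_2 = 0.
Forward elimination and back-substitution give M_0 = 0, M_1 = -6, M_2 = 0.

-6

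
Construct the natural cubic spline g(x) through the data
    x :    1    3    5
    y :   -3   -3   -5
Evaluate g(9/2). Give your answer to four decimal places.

-4.3828

Write M_i for g''(x_i). With h_i = 2, 2 and divided differences Δ_i = 0, -1, the continuity of g' gives the tridiagonal system
  2·M_0 + 8·M_1 + 2·M_2 = 6(Δ_1 - Δ_0) = -6
Natural end conditions: M_0 = M_2 = 0.
Solving: M_0 = 0, M_1 = -3/4, M_2 = 0.
On [3, 5], g(x) = -3 - 1/2·(x - 3) - 3/8·(x - 3)² + 1/16·(x - 3)³.
With (x - 3) = 3/2: g(9/2) = -561/128.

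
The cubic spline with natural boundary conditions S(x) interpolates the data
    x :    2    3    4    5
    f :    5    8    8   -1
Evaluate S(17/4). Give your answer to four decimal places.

Put M_i = S'' at the i-th knot. Here h = (1, 1, 1) and Δ = (3, 0, -9), so the interior equations h_(i-1)·M_(i-1) + 2(h_(i-1)+h_i)·M_i + h_i·M_(i+1) = 6(Δ_i − Δ_(i-1)) read
  1·M_0 + 4·M_1 + 1·M_2 = 6(Δ_1 - Δ_0) = -18
  1·M_1 + 4·M_2 + 1·M_3 = 6(Δ_2 - Δ_1) = -54
Natural end conditions: M_0 = M_3 = 0.
Solving: M_0 = 0, M_1 = -6/5, M_2 = -66/5, M_3 = 0.
On [4, 5], S(x) = 8 - 23/5·(x - 4) - 33/5·(x - 4)² + 11/5·(x - 4)³.
With (x - 4) = 1/4: S(17/4) = 2071/320.

6.4719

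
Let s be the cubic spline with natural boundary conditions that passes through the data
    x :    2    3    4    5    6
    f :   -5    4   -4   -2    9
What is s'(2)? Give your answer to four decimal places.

Write M_i for s''(x_i). With h_i = 1, 1, 1, 1 and divided differences Δ_i = 9, -8, 2, 11, the continuity of s' gives the tridiagonal system
  1·M_0 + 4·M_1 + 1·M_2 = 6(Δ_1 - Δ_0) = -102
  1·M_1 + 4·M_2 + 1·M_3 = 6(Δ_2 - Δ_1) = 60
  1·M_2 + 4·M_3 + 1·M_4 = 6(Δ_3 - Δ_2) = 54
Natural end conditions: M_0 = M_4 = 0.
Forward elimination and back-substitution give M_0 = 0, M_1 = -429/14, M_2 = 144/7, M_3 = 117/14, M_4 = 0.
On [2, 3], s'(x) = b_0 + 2c_0·(x - 2) + 3d_0·(x - 2)² with b_0 = Δ_0 - h_0(2M_0 + M_1)/6 = 395/28, c_0 = M_0/2 = 0, d_0 = (M_1 - M_0)/(6h_0) = -143/28. So s'(2) = 395/28.

14.1071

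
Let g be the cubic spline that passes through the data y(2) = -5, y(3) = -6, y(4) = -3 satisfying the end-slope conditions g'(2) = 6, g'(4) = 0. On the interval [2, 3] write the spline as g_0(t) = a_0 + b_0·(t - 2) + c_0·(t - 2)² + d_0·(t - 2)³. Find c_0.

With M_i denoting the second derivative at x_i, h_i = 1, 1, and Δ_i = (y_(i+1) − y_i)/h_i = -1, 3:
  1·M_0 + 4·M_1 + 1·M_2 = 6(Δ_1 - Δ_0) = 24
Clamped end conditions give two more equations: 2h_0·M_0 + h_0·M_1 = 6(Δ_0 - g'(2)) = -42 and h_1·M_1 + 2h_1·M_2 = 6(g'(4) - Δ_1) = -18.
Solving the tridiagonal system: M_0 = -30, M_1 = 18, M_2 = -18.
On [2, 3], with g_0(t) = a_0 + b_0·(t - 2) + c_0·(t - 2)² + d_0·(t - 2)³: c_0 = M_0/2 = -15, d_0 = (M_1 - M_0)/(6h_0) = 8, b_0 = Δ_0 - h_0(2M_0 + M_1)/6 = 6.

-15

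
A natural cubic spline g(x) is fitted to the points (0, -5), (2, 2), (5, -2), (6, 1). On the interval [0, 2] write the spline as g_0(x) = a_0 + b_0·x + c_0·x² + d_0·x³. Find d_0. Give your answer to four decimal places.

Put M_i = g'' at the i-th knot. Here h = (2, 3, 1) and Δ = (7/2, -4/3, 3), so the interior equations h_(i-1)·M_(i-1) + 2(h_(i-1)+h_i)·M_i + h_i·M_(i+1) = 6(Δ_i − Δ_(i-1)) read
  2·M_0 + 10·M_1 + 3·M_2 = 6(Δ_1 - Δ_0) = -29
  3·M_1 + 8·M_2 + 1·M_3 = 6(Δ_2 - Δ_1) = 26
Natural end conditions: M_0 = M_3 = 0.
Solving the tridiagonal system: M_0 = 0, M_1 = -310/71, M_2 = 347/71, M_3 = 0.
On [0, 2], with g_0(x) = a_0 + b_0·x + c_0·x² + d_0·x³: c_0 = M_0/2 = 0, d_0 = (M_1 - M_0)/(6h_0) = -155/426, b_0 = Δ_0 - h_0(2M_0 + M_1)/6 = 2111/426.

-0.3638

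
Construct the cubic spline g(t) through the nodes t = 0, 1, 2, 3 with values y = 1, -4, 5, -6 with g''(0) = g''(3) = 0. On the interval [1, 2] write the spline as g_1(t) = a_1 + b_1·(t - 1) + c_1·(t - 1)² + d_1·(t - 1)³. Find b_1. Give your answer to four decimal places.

5.1333

Write M_i for g''(x_i). With h_i = 1, 1, 1 and divided differences Δ_i = -5, 9, -11, the continuity of g' gives the tridiagonal system
  1·M_0 + 4·M_1 + 1·M_2 = 6(Δ_1 - Δ_0) = 84
  1·M_1 + 4·M_2 + 1·M_3 = 6(Δ_2 - Δ_1) = -120
Natural end conditions: M_0 = M_3 = 0.
Solving: M_0 = 0, M_1 = 152/5, M_2 = -188/5, M_3 = 0.
On [1, 2], with g_1(t) = a_1 + b_1·(t - 1) + c_1·(t - 1)² + d_1·(t - 1)³: c_1 = M_1/2 = 76/5, d_1 = (M_2 - M_1)/(6h_1) = -34/3, b_1 = Δ_1 - h_1(2M_1 + M_2)/6 = 77/15.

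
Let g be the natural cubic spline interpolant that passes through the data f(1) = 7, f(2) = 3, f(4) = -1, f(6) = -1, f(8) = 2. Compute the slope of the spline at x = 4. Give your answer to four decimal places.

-0.8659

Let m_i = g''(x_i). Step sizes h_i = 1, 2, 2, 2; slopes of the chords Δ_i = (y_(i+1) - y_i)/h_i = -4, -2, 0, 3/2.
  1·m_0 + 6·m_1 + 2·m_2 = 6(Δ_1 - Δ_0) = 12
  2·m_1 + 8·m_2 + 2·m_3 = 6(Δ_2 - Δ_1) = 12
  2·m_2 + 8·m_3 + 2·m_4 = 6(Δ_3 - Δ_2) = 9
Natural end conditions: m_0 = m_4 = 0.
Solving: m_0 = 0, m_1 = 141/82, m_2 = 69/82, m_3 = 75/82, m_4 = 0.
On [4, 6], g'(x) = b_2 + 2c_2·(x - 4) + 3d_2·(x - 4)² with b_2 = Δ_2 - h_2(2m_2 + m_3)/6 = -71/82, c_2 = m_2/2 = 69/164, d_2 = (m_3 - m_2)/(6h_2) = 1/164. So g'(4) = -71/82.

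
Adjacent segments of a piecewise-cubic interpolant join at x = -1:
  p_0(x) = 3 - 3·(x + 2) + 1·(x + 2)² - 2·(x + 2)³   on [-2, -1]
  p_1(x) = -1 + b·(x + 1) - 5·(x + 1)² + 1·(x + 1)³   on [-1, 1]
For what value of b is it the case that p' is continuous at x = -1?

p_0'(x) = -3 + 2·(x + 2) - 6·(x + 2)², so p_0'(-1) = -7. On the right, p_1'(-1) = b, so b = -7.

-7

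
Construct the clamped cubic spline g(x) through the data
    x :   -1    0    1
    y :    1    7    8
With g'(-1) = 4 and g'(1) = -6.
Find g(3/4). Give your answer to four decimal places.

With M_i denoting the second derivative at x_i, h_i = 1, 1, and Δ_i = (y_(i+1) − y_i)/h_i = 6, 1:
  1·M_0 + 4·M_1 + 1·M_2 = 6(Δ_1 - Δ_0) = -30
Clamped end conditions give two more equations: 2h_0·M_0 + h_0·M_1 = 6(Δ_0 - g'(-1)) = 12 and h_1·M_1 + 2h_1·M_2 = 6(g'(1) - Δ_1) = -42.
Solving: M_0 = 17/2, M_1 = -5, M_2 = -37/2.
On [0, 1], g(x) = 7 + 23/4·x - 5/2·x² - 9/4·x³.
With x = 3/4: g(3/4) = 2293/256.

8.9570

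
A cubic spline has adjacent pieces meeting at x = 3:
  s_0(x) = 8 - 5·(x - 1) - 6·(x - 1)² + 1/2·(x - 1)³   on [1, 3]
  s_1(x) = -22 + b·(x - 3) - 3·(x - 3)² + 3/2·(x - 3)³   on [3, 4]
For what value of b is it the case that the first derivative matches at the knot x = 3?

s_0'(x) = -5 - 12·(x - 1) + 3/2·(x - 1)², so s_0'(3) = -23. On the right, s_1'(3) = b, so b = -23.

-23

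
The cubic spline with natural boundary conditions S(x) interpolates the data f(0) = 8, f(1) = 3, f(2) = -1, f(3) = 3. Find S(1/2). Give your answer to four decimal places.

5.6000

Put M_i = S'' at the i-th knot. Here h = (1, 1, 1) and Δ = (-5, -4, 4), so the interior equations h_(i-1)·M_(i-1) + 2(h_(i-1)+h_i)·M_i + h_i·M_(i+1) = 6(Δ_i − Δ_(i-1)) read
  1·M_0 + 4·M_1 + 1·M_2 = 6(Δ_1 - Δ_0) = 6
  1·M_1 + 4·M_2 + 1·M_3 = 6(Δ_2 - Δ_1) = 48
Natural end conditions: M_0 = M_3 = 0.
Solving the tridiagonal system: M_0 = 0, M_1 = -8/5, M_2 = 62/5, M_3 = 0.
On [0, 1], S(x) = 8 - 71/15·x + 0·x² - 4/15·x³.
With x = 1/2: S(1/2) = 28/5.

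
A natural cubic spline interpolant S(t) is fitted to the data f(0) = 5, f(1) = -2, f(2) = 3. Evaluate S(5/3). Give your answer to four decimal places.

0.4444

Put M_i = S'' at the i-th knot. Here h = (1, 1) and Δ = (-7, 5), so the interior equations h_(i-1)·M_(i-1) + 2(h_(i-1)+h_i)·M_i + h_i·M_(i+1) = 6(Δ_i − Δ_(i-1)) read
  1·M_0 + 4·M_1 + 1·M_2 = 6(Δ_1 - Δ_0) = 72
Natural end conditions: M_0 = M_2 = 0.
Hence M_0 = 0, M_1 = 18, M_2 = 0.
On [1, 2], S(t) = -2 - 1·(t - 1) + 9·(t - 1)² - 3·(t - 1)³.
With (t - 1) = 2/3: S(5/3) = 4/9.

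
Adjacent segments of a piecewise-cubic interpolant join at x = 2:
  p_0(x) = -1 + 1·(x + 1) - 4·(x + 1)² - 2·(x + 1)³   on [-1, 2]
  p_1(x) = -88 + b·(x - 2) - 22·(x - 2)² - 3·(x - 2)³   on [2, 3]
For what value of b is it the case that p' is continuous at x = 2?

p_0'(x) = 1 - 8·(x + 1) - 6·(x + 1)², so p_0'(2) = -77. On the right, p_1'(2) = b, so b = -77.

-77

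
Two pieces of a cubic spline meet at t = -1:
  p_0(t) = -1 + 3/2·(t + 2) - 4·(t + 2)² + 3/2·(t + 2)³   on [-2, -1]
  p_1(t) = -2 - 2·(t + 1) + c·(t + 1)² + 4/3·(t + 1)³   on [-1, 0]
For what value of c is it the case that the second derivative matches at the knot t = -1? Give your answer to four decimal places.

0.5000

p_0''(t) = -8 + 9·(t + 2), so p_0''(-1) = 1. On the right, p_1''(-1) = 2c, so c = 1/2.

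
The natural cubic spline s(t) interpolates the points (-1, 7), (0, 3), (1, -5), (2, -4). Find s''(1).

16

Write M_i for s''(x_i). With h_i = 1, 1, 1 and divided differences Δ_i = -4, -8, 1, the continuity of s' gives the tridiagonal system
  1·M_0 + 4·M_1 + 1·M_2 = 6(Δ_1 - Δ_0) = -24
  1·M_1 + 4·M_2 + 1·M_3 = 6(Δ_2 - Δ_1) = 54
Natural end conditions: M_0 = M_3 = 0.
Solving: M_0 = 0, M_1 = -10, M_2 = 16, M_3 = 0.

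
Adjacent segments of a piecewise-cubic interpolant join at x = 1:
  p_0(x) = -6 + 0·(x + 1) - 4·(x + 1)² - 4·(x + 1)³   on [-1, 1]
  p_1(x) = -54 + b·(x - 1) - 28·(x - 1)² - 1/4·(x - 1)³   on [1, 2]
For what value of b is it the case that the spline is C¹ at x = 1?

p_0'(x) = 0 - 8·(x + 1) - 12·(x + 1)², so p_0'(1) = -64. On the right, p_1'(1) = b, so b = -64.

-64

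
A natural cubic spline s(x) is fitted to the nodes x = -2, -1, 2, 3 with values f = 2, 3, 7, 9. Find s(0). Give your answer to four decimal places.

Write m_i for s''(x_i). With h_i = 1, 3, 1 and divided differences Δ_i = 1, 4/3, 2, the continuity of s' gives the tridiagonal system
  1·m_0 + 8·m_1 + 3·m_2 = 6(Δ_1 - Δ_0) = 2
  3·m_1 + 8·m_2 + 1·m_3 = 6(Δ_2 - Δ_1) = 4
Natural end conditions: m_0 = m_3 = 0.
Solving: m_0 = 0, m_1 = 4/55, m_2 = 26/55, m_3 = 0.
On [-1, 2], s(x) = 3 + 169/165·(x + 1) + 2/55·(x + 1)² + 1/45·(x + 1)³.
With (x + 1) = 1: s(0) = 2021/495.

4.0828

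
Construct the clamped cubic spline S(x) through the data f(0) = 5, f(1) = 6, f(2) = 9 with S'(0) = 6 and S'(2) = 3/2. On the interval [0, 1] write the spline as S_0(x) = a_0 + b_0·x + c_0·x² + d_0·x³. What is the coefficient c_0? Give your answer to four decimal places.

Put M_i = S'' at the i-th knot. Here h = (1, 1) and Δ = (1, 3), so the interior equations h_(i-1)·M_(i-1) + 2(h_(i-1)+h_i)·M_i + h_i·M_(i+1) = 6(Δ_i − Δ_(i-1)) read
  1·M_0 + 4·M_1 + 1·M_2 = 6(Δ_1 - Δ_0) = 12
Clamped end conditions give two more equations: 2h_0·M_0 + h_0·M_1 = 6(Δ_0 - S'(0)) = -30 and h_1·M_1 + 2h_1·M_2 = 6(S'(2) - Δ_1) = -9.
Solving the tridiagonal system: M_0 = -81/4, M_1 = 21/2, M_2 = -39/4.
On [0, 1], with S_0(x) = a_0 + b_0·x + c_0·x² + d_0·x³: c_0 = M_0/2 = -81/8, d_0 = (M_1 - M_0)/(6h_0) = 41/8, b_0 = Δ_0 - h_0(2M_0 + M_1)/6 = 6.

-10.1250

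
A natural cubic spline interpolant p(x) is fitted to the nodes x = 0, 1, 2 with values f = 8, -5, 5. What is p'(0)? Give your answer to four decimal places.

-18.7500

Write M_i for p''(x_i). With h_i = 1, 1 and divided differences Δ_i = -13, 10, the continuity of p' gives the tridiagonal system
  1·M_0 + 4·M_1 + 1·M_2 = 6(Δ_1 - Δ_0) = 138
Natural end conditions: M_0 = M_2 = 0.
Forward elimination and back-substitution give M_0 = 0, M_1 = 69/2, M_2 = 0.
On [0, 1], p'(x) = b_0 + 2c_0·x + 3d_0·x² with b_0 = Δ_0 - h_0(2M_0 + M_1)/6 = -75/4, c_0 = M_0/2 = 0, d_0 = (M_1 - M_0)/(6h_0) = 23/4. So p'(0) = -75/4.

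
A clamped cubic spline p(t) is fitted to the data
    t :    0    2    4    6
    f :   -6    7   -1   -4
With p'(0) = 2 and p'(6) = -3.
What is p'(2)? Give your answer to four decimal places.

Let m_i = p''(x_i). Step sizes h_i = 2, 2, 2; slopes of the chords Δ_i = (y_(i+1) - y_i)/h_i = 13/2, -4, -3/2.
  2·m_0 + 8·m_1 + 2·m_2 = 6(Δ_1 - Δ_0) = -63
  2·m_1 + 8·m_2 + 2·m_3 = 6(Δ_2 - Δ_1) = 15
Clamped end conditions give two more equations: 2h_0·m_0 + h_0·m_1 = 6(Δ_0 - p'(0)) = 27 and h_2·m_2 + 2h_2·m_3 = 6(p'(6) - Δ_2) = -9.
Solving the tridiagonal system: m_0 = 197/15, m_1 = -383/30, m_2 = 193/30, m_3 = -82/15.
On [2, 4], p'(t) = b_1 + 2c_1·(t - 2) + 3d_1·(t - 2)² with b_1 = Δ_1 - h_1(2m_1 + m_2)/6 = 71/30, c_1 = m_1/2 = -383/60, d_1 = (m_2 - m_1)/(6h_1) = 8/5. So p'(2) = 71/30.

2.3667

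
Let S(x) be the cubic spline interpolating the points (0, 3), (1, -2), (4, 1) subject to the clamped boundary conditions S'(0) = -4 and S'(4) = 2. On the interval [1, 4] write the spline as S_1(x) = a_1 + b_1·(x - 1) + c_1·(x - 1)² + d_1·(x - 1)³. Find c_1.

3

With m_i denoting the second derivative at x_i, h_i = 1, 3, and Δ_i = (y_(i+1) − y_i)/h_i = -5, 1:
  1·m_0 + 8·m_1 + 3·m_2 = 6(Δ_1 - Δ_0) = 36
Clamped end conditions give two more equations: 2h_0·m_0 + h_0·m_1 = 6(Δ_0 - S'(0)) = -6 and h_1·m_1 + 2h_1·m_2 = 6(S'(4) - Δ_1) = 6.
Hence m_0 = -6, m_1 = 6, m_2 = -2.
On [1, 4], with S_1(x) = a_1 + b_1·(x - 1) + c_1·(x - 1)² + d_1·(x - 1)³: c_1 = m_1/2 = 3, d_1 = (m_2 - m_1)/(6h_1) = -4/9, b_1 = Δ_1 - h_1(2m_1 + m_2)/6 = -4.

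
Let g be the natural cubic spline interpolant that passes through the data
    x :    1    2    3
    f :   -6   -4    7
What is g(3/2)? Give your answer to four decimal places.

Let M_i = g''(x_i). Step sizes h_i = 1, 1; slopes of the chords Δ_i = (y_(i+1) - y_i)/h_i = 2, 11.
  1·M_0 + 4·M_1 + 1·M_2 = 6(Δ_1 - Δ_0) = 54
Natural end conditions: M_0 = M_2 = 0.
Solving the tridiagonal system: M_0 = 0, M_1 = 27/2, M_2 = 0.
On [1, 2], g(x) = -6 - 1/4·(x - 1) + 0·(x - 1)² + 9/4·(x - 1)³.
With (x - 1) = 1/2: g(3/2) = -187/32.

-5.8438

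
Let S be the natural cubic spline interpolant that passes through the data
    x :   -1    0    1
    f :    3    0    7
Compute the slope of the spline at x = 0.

2

Put M_i = S'' at the i-th knot. Here h = (1, 1) and Δ = (-3, 7), so the interior equations h_(i-1)·M_(i-1) + 2(h_(i-1)+h_i)·M_i + h_i·M_(i+1) = 6(Δ_i − Δ_(i-1)) read
  1·M_0 + 4·M_1 + 1·M_2 = 6(Δ_1 - Δ_0) = 60
Natural end conditions: M_0 = M_2 = 0.
Solving the tridiagonal system: M_0 = 0, M_1 = 15, M_2 = 0.
On [0, 1], S'(x) = b_1 + 2c_1·x + 3d_1·x² with b_1 = Δ_1 - h_1(2M_1 + M_2)/6 = 2, c_1 = M_1/2 = 15/2, d_1 = (M_2 - M_1)/(6h_1) = -5/2. So S'(0) = 2.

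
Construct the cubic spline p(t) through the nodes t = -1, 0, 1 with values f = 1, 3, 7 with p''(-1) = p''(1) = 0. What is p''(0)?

3

Put M_i = p'' at the i-th knot. Here h = (1, 1) and Δ = (2, 4), so the interior equations h_(i-1)·M_(i-1) + 2(h_(i-1)+h_i)·M_i + h_i·M_(i+1) = 6(Δ_i − Δ_(i-1)) read
  1·M_0 + 4·M_1 + 1·M_2 = 6(Δ_1 - Δ_0) = 12
Natural end conditions: M_0 = M_2 = 0.
Forward elimination and back-substitution give M_0 = 0, M_1 = 3, M_2 = 0.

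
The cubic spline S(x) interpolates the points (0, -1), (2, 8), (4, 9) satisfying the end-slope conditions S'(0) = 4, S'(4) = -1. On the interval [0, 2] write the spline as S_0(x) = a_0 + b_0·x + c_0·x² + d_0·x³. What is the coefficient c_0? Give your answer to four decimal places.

With M_i denoting the second derivative at x_i, h_i = 2, 2, and Δ_i = (y_(i+1) − y_i)/h_i = 9/2, 1/2:
  2·M_0 + 8·M_1 + 2·M_2 = 6(Δ_1 - Δ_0) = -24
Clamped end conditions give two more equations: 2h_0·M_0 + h_0·M_1 = 6(Δ_0 - S'(0)) = 3 and h_1·M_1 + 2h_1·M_2 = 6(S'(4) - Δ_1) = -9.
Forward elimination and back-substitution give M_0 = 5/2, M_1 = -7/2, M_2 = -1/2.
On [0, 2], with S_0(x) = a_0 + b_0·x + c_0·x² + d_0·x³: c_0 = M_0/2 = 5/4, d_0 = (M_1 - M_0)/(6h_0) = -1/2, b_0 = Δ_0 - h_0(2M_0 + M_1)/6 = 4.

1.2500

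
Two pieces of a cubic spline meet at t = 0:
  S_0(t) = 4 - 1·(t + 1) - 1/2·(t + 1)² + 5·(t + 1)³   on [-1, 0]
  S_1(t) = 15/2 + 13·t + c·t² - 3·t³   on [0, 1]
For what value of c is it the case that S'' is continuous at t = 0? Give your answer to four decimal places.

14.5000

S_0''(t) = -1 + 30·(t + 1), so S_0''(0) = 29. On the right, S_1''(0) = 2c, so c = 29/2.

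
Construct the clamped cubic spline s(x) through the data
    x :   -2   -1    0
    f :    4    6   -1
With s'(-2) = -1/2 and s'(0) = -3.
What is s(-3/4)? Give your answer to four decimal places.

4.6426

Let m_i = s''(x_i). Step sizes h_i = 1, 1; slopes of the chords Δ_i = (y_(i+1) - y_i)/h_i = 2, -7.
  1·m_0 + 4·m_1 + 1·m_2 = 6(Δ_1 - Δ_0) = -54
Clamped end conditions give two more equations: 2h_0·m_0 + h_0·m_1 = 6(Δ_0 - s'(-2)) = 15 and h_1·m_1 + 2h_1·m_2 = 6(s'(0) - Δ_1) = 24.
Hence m_0 = 79/4, m_1 = -49/2, m_2 = 97/4.
On [-1, 0], s(x) = 6 - 23/8·(x + 1) - 49/4·(x + 1)² + 65/8·(x + 1)³.
With (x + 1) = 1/4: s(-3/4) = 2377/512.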